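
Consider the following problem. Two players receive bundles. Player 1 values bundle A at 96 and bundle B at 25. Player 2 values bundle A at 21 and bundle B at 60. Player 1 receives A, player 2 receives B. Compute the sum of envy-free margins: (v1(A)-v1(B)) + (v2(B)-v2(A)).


Step 1: Player 1's margin = v1(A) - v1(B) = 96 - 25 = 71
Step 2: Player 2's margin = v2(B) - v2(A) = 60 - 21 = 39
Step 3: Total margin = 71 + 39 = 110

110


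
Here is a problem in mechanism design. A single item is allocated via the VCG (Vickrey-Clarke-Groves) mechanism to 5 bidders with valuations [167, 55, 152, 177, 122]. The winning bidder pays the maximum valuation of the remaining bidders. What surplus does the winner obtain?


Step 1: The winner is the agent with the highest value: agent 3 with value 177
Step 2: Values of other agents: [167, 55, 152, 122]
Step 3: VCG payment = max of others' values = 167
Step 4: Surplus = 177 - 167 = 10

10


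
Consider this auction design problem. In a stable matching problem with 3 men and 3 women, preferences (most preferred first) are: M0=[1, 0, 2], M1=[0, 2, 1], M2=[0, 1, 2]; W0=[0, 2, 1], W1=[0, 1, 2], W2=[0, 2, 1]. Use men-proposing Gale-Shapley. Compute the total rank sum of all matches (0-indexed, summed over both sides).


Step 1: Run Gale-Shapley (men propose, women hold best offer):
  M0 proposes to W1; she accepts
  M1 proposes to W0; she accepts
  M2 proposes to W0; she switches from M1
  M1 proposes to W2; she accepts
Step 2: Final matching: W0-M2, W1-M0, W2-M1
Step 3: 0-indexed ranks (man's rank of his match, then woman's): 0 + 1 + 0 + 0 + 1 + 2
Step 4: Total rank sum = 4

4


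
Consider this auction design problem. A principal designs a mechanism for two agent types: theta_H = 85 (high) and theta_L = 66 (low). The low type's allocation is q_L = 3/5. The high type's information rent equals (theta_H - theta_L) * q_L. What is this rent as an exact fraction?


Step 1: theta_H - theta_L = 85 - 66 = 19
Step 2: Information rent = (theta_H - theta_L) * q_L
Step 3: = 19 * 3/5
Step 4: = 57/5

57/5


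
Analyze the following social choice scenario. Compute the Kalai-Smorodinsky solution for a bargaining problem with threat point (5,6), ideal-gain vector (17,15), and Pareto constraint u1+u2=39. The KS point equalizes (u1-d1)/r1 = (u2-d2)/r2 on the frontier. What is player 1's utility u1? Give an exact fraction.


Step 1: At the KS point, (u1-d1)/r1 = (u2-d2)/r2 = t and u1+u2 = 39
Step 2: u1 = d1 + r1*t and u2 = d2 + r2*t, so (d1 + r1*t) + (d2 + r2*t) = 39
Step 3: t = (39 - 5 - 6)/(17 + 15) = 28/32 = 7/8
Step 4: u1 = d1 + r1*t = 5 + 17 * 7/8 = 159/8
Step 5: (Check: u2 = d2 + r2*t = 153/8; u1+u2 = 159/8 + 153/8 = 39, on the frontier.)

159/8


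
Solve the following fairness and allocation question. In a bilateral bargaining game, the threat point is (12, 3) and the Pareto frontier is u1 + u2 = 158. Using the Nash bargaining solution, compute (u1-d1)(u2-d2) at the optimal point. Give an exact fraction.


Step 1: The Nash solution splits surplus symmetrically above the disagreement point
Step 2: u1 = (total + d1 - d2)/2 = (158 + 12 - 3)/2 = 167/2
Step 3: u2 = (total - d1 + d2)/2 = (158 - 12 + 3)/2 = 149/2
Step 4: Nash product = (167/2 - 12) * (149/2 - 3)
Step 5: = 143/2 * 143/2 = 20449/4

20449/4


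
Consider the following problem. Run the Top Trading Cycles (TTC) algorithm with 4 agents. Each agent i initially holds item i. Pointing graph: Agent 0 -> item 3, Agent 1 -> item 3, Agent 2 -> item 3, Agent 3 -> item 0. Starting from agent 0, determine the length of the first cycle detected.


Step 1: Trace the pointer graph from agent 0: 0 -> 3 -> 0
Step 2: A cycle is detected when we revisit agent 0
Step 3: The cycle is: 0 -> 3 -> 0
Step 4: Cycle length = 2

2


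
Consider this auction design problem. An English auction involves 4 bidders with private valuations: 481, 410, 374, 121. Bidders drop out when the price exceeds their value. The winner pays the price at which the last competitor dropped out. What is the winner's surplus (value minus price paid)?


Step 1: Identify the highest value: 481
Step 2: Identify the second-highest value: 410
Step 3: The final price = second-highest value = 410
Step 4: Surplus = 481 - 410 = 71

71


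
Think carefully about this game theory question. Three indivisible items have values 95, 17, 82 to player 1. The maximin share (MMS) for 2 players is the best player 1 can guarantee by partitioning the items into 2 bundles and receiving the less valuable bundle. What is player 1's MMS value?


Step 1: Item values = 95, 17, 82
Step 2: Enumerate all 2-bundle partitions and take the smaller bundle:
  Partition 1: {95} vs {17,82} -> bundles 95, 99; min = 95
  Partition 2: {17} vs {95,82} -> bundles 17, 177; min = 17
  Partition 3: {82} vs {95,17} -> bundles 82, 112; min = 82
Step 3: MMS = max(95, 17, 82) = 95

95


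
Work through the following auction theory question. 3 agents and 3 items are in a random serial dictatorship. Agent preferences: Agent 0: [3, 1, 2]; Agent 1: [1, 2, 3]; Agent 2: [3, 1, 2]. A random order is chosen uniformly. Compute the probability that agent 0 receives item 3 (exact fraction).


Step 1: Agent 0 wants item 3
Step 2: There are 6 possible orderings of agents
Step 3: In 3 orderings, agent 0 gets item 3
Step 4: Probability = 3/6 = 1/2

1/2


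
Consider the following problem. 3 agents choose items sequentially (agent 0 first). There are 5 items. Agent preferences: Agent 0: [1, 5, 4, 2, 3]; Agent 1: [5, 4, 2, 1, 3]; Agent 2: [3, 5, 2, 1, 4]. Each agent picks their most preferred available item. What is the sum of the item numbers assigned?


Step 1: Agent 0 picks item 1
Step 2: Agent 1 picks item 5
Step 3: Agent 2 picks item 3
Step 4: Sum = 1 + 5 + 3 = 9

9


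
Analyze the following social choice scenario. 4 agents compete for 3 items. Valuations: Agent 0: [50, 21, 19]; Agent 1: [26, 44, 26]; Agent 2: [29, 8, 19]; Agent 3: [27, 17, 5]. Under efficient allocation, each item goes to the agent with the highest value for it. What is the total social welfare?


Step 1: For each item, find the maximum value among all agents.
Step 2: Item 0 -> Agent 0 (value 50)
Step 3: Item 1 -> Agent 1 (value 44)
Step 4: Item 2 -> Agent 1 (value 26)
Step 5: Total welfare = 50 + 44 + 26 = 120

120


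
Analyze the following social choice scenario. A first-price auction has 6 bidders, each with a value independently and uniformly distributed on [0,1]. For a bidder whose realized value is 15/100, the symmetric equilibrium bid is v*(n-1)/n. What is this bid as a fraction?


Step 1: The symmetric BNE bidding function is b(v) = v * (n-1) / n
Step 2: Substitute v = 3/20 and n = 6
Step 3: b = 3/20 * 5/6
Step 4: b = 1/8

1/8


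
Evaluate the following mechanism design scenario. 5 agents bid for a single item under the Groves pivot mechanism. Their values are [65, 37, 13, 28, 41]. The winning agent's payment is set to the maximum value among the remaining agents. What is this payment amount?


Step 1: The efficient winner is agent 0 with value 65
Step 2: Other agents' values: [37, 13, 28, 41]
Step 3: Pivot payment = max(others) = 41
Step 4: The winner pays 41

41


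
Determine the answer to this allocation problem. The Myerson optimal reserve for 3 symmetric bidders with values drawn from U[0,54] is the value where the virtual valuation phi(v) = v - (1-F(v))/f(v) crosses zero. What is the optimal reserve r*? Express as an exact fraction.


Step 1: For U[0,54], F(v) = v/54 and f(v) = 1/54
Step 2: phi(v) = v - (1 - v/54)/(1/54) = v - (54 - v) = 2v - 54
Step 3: Set phi(r*) = 0: 2r* - 54 = 0
Step 4: r* = 54/2 = 27 (the number of bidders n = 3 does not enter)

27


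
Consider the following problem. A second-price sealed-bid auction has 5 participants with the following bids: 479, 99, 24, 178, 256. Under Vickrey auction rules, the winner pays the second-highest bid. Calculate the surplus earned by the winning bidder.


Step 1: Sort bids in descending order: 479, 256, 178, 99, 24
Step 2: The winning bid is the highest: 479
Step 3: The payment equals the second-highest bid: 256
Step 4: Surplus = winner's bid - payment = 479 - 256 = 223

223


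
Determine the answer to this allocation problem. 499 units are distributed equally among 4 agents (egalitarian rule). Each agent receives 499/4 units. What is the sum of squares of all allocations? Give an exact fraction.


Step 1: Each agent's share = 499/4
Step 2: Square of each share = (499/4)^2 = 249001/16
Step 3: Sum of squares = 4 * 249001/16 = 249001/4

249001/4


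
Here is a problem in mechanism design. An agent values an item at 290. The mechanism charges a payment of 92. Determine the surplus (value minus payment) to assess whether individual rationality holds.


Step 1: Surplus = value - payment = 290 - 92 = 198
Step 2: IR is satisfied (surplus >= 0)

198


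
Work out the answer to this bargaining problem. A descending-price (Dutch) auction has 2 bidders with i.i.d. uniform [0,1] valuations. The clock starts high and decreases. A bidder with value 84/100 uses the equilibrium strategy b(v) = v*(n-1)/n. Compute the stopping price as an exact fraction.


Step 1: Dutch auctions are strategically equivalent to first-price auctions
Step 2: The equilibrium bid is b(v) = v*(n-1)/n
Step 3: b = 21/25 * 1/2
Step 4: b = 21/50

21/50


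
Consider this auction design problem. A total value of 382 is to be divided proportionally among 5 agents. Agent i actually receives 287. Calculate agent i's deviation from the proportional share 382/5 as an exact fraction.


Step 1: Proportional share = 382/5
Step 2: Agent's actual allocation = 287
Step 3: Excess = 287 - 382/5 = 1053/5

1053/5


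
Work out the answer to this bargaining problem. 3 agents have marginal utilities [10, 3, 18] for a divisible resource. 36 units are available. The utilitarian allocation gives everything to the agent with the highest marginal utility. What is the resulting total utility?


Step 1: The marginal utilities are [10, 3, 18]
Step 2: The highest marginal utility is 18
Step 3: All 36 units go to that agent
Step 4: Total utility = 18 * 36 = 648

648


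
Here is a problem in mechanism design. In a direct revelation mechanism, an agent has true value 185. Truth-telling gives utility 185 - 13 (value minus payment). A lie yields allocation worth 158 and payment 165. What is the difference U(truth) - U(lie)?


Step 1: U(truth) = value - payment = 185 - 13 = 172
Step 2: U(lie) = allocation - payment = 158 - 165 = -7
Step 3: IC gap = 172 - (-7) = 179

179


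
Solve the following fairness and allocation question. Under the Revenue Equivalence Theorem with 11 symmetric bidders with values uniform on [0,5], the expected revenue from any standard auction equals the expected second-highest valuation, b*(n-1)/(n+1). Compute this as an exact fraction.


Step 1: By Revenue Equivalence, expected revenue = b*(n-1)/(n+1)
Step 2: Substituting n = 11, b = 5
Step 3: Revenue = 5*(11-1)/(11+1) = 5*10/12
Step 4: Revenue = 50/12 = 25/6

25/6


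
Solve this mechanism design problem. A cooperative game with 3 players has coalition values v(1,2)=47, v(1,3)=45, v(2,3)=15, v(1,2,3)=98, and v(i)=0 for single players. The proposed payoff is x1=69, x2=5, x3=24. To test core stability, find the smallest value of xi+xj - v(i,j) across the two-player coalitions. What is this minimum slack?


Step 1: Slack for coalition (1,2): x1+x2 - v12 = 74 - 47 = 27
Step 2: Slack for coalition (1,3): x1+x3 - v13 = 93 - 45 = 48
Step 3: Slack for coalition (2,3): x2+x3 - v23 = 29 - 15 = 14
Step 4: Minimum slack = min(27, 48, 14) = 14, attained by (2,3); no pair can gain by deviating, so the allocation is in the core

14


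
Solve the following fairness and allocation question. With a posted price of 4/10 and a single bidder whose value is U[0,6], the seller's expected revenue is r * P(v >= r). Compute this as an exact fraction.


Step 1: Posted price r = 2/5, value support [0,6]
Step 2: P(v >= r) = (6 - 2/5)/6 = 14/15
Step 3: Expected revenue = r * P(v >= r) = 2/5 * 14/15
Step 4: Revenue = 28/75

28/75


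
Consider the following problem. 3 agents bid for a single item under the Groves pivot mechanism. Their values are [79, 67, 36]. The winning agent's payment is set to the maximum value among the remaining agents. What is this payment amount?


Step 1: The efficient winner is agent 0 with value 79
Step 2: Other agents' values: [67, 36]
Step 3: Pivot payment = max(others) = 67
Step 4: The winner pays 67

67


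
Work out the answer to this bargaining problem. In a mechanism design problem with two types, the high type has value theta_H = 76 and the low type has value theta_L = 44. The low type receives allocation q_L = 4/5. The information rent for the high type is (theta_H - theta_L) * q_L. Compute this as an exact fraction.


Step 1: theta_H - theta_L = 76 - 44 = 32
Step 2: Information rent = (theta_H - theta_L) * q_L
Step 3: = 32 * 4/5
Step 4: = 128/5

128/5


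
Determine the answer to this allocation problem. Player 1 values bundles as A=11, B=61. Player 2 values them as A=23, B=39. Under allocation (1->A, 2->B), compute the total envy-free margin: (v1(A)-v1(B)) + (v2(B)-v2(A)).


Step 1: Player 1's margin = v1(A) - v1(B) = 11 - 61 = -50
Step 2: Player 2's margin = v2(B) - v2(A) = 39 - 23 = 16
Step 3: Total margin = -50 + 16 = -34

-34


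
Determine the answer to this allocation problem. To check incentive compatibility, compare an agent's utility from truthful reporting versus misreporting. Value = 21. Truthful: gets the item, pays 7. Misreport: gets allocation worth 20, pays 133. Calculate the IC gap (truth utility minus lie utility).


Step 1: U(truth) = value - payment = 21 - 7 = 14
Step 2: U(lie) = allocation - payment = 20 - 133 = -113
Step 3: IC gap = 14 - (-113) = 127

127


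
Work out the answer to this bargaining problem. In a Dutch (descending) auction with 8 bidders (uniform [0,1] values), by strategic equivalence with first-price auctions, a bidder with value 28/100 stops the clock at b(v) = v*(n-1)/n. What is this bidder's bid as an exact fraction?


Step 1: Dutch auctions are strategically equivalent to first-price auctions
Step 2: The equilibrium bid is b(v) = v*(n-1)/n
Step 3: b = 7/25 * 7/8
Step 4: b = 49/200

49/200


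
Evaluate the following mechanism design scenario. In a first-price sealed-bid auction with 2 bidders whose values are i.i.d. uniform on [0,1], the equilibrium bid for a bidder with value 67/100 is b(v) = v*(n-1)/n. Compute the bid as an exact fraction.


Step 1: The symmetric BNE bidding function is b(v) = v * (n-1) / n
Step 2: Substitute v = 67/100 and n = 2
Step 3: b = 67/100 * 1/2
Step 4: b = 67/200

67/200


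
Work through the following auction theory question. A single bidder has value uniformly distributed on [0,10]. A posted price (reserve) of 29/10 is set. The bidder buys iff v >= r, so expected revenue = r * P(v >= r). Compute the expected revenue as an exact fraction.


Step 1: Posted price r = 29/10, value support [0,10]
Step 2: P(v >= r) = (10 - 29/10)/10 = 71/100
Step 3: Expected revenue = r * P(v >= r) = 29/10 * 71/100
Step 4: Revenue = 2059/1000

2059/1000


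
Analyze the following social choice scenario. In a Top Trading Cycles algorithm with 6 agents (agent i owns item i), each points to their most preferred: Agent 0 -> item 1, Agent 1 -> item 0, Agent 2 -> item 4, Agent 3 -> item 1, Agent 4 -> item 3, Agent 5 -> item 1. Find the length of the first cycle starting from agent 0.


Step 1: Trace the pointer graph from agent 0: 0 -> 1 -> 0
Step 2: A cycle is detected when we revisit agent 0
Step 3: The cycle is: 0 -> 1 -> 0
Step 4: Cycle length = 2

2


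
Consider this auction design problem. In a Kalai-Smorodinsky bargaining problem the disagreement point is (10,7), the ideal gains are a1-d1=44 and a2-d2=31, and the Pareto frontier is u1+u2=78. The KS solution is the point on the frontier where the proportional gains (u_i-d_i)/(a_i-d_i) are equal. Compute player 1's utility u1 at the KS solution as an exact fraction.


Step 1: At the KS point, (u1-d1)/r1 = (u2-d2)/r2 = t and u1+u2 = 78
Step 2: u1 = d1 + r1*t and u2 = d2 + r2*t, so (d1 + r1*t) + (d2 + r2*t) = 78
Step 3: t = (78 - 10 - 7)/(44 + 31) = 61/75
Step 4: u1 = d1 + r1*t = 10 + 44 * 61/75 = 3434/75
Step 5: (Check: u2 = d2 + r2*t = 2416/75; u1+u2 = 3434/75 + 2416/75 = 78, on the frontier.)

3434/75


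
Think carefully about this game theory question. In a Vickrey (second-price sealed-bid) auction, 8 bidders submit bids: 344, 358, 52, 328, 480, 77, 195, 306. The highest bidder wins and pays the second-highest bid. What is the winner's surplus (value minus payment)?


Step 1: Sort bids in descending order: 480, 358, 344, 328, 306, 195, 77, 52
Step 2: The winning bid is the highest: 480
Step 3: The payment equals the second-highest bid: 358
Step 4: Surplus = winner's bid - payment = 480 - 358 = 122

122


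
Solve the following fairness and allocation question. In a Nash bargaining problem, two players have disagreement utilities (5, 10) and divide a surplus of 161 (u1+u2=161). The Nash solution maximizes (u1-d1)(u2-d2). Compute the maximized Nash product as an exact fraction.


Step 1: The Nash solution splits surplus symmetrically above the disagreement point
Step 2: u1 = (total + d1 - d2)/2 = (161 + 5 - 10)/2 = 78
Step 3: u2 = (total - d1 + d2)/2 = (161 - 5 + 10)/2 = 83
Step 4: Nash product = (78 - 5) * (83 - 10)
Step 5: = 73 * 73 = 5329

5329


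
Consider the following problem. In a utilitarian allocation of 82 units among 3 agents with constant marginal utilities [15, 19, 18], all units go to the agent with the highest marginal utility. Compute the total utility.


Step 1: The marginal utilities are [15, 19, 18]
Step 2: The highest marginal utility is 19
Step 3: All 82 units go to that agent
Step 4: Total utility = 19 * 82 = 1558

1558


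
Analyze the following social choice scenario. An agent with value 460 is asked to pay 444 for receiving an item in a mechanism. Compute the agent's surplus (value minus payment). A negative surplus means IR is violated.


Step 1: Surplus = value - payment = 460 - 444 = 16
Step 2: IR is satisfied (surplus >= 0)

16


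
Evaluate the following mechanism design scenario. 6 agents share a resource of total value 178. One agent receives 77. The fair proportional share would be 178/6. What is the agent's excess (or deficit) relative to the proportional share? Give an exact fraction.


Step 1: Proportional share = 178/6 = 89/3
Step 2: Agent's actual allocation = 77
Step 3: Excess = 77 - 89/3 = 142/3

142/3


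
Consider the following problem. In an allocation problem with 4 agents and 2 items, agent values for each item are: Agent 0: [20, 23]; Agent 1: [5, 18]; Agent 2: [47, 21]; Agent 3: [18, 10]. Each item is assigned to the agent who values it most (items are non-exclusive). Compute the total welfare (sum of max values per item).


Step 1: For each item, find the maximum value among all agents.
Step 2: Item 0 -> Agent 2 (value 47)
Step 3: Item 1 -> Agent 0 (value 23)
Step 4: Total welfare = 47 + 23 = 70

70


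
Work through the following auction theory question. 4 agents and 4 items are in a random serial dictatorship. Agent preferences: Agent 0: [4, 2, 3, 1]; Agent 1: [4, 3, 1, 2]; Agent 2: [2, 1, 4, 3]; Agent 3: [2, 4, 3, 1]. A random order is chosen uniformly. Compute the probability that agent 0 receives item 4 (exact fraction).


Step 1: Agent 0 wants item 4
Step 2: There are 24 possible orderings of agents
Step 3: In 11 orderings, agent 0 gets item 4
Step 4: Probability = 11/24

11/24


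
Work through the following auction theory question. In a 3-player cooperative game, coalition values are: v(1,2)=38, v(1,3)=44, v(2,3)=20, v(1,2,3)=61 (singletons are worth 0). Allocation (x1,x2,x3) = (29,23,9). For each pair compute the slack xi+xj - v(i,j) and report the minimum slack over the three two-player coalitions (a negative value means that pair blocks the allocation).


Step 1: Slack for coalition (1,2): x1+x2 - v12 = 52 - 38 = 14
Step 2: Slack for coalition (1,3): x1+x3 - v13 = 38 - 44 = -6
Step 3: Slack for coalition (2,3): x2+x3 - v23 = 32 - 20 = 12
Step 4: Minimum slack = min(14, -6, 12) = -6, attained by (1,3); coalition (1,3) can block (slack < 0), so the allocation is not in the core

-6


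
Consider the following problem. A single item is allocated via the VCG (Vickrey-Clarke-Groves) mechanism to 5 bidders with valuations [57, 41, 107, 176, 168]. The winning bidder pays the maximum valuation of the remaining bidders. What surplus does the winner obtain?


Step 1: The winner is the agent with the highest value: agent 3 with value 176
Step 2: Values of other agents: [57, 41, 107, 168]
Step 3: VCG payment = max of others' values = 168
Step 4: Surplus = 176 - 168 = 8

8


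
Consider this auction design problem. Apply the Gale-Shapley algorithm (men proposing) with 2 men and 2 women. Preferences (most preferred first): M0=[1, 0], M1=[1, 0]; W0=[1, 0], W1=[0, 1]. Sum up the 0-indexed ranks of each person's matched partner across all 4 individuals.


Step 1: Run Gale-Shapley (men propose, women hold best offer):
  M0 proposes to W1; she accepts
  M1 proposes to W1; rejected
  M1 proposes to W0; she accepts
Step 2: Final matching: W0-M1, W1-M0
Step 3: 0-indexed ranks (man's rank of his match, then woman's): 1 + 0 + 0 + 0
Step 4: Total rank sum = 1

1


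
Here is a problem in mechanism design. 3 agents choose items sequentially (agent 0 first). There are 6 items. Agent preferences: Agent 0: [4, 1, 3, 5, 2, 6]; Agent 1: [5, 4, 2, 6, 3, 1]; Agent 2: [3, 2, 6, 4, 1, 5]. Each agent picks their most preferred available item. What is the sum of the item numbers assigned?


Step 1: Agent 0 picks item 4
Step 2: Agent 1 picks item 5
Step 3: Agent 2 picks item 3
Step 4: Sum = 4 + 5 + 3 = 12

12


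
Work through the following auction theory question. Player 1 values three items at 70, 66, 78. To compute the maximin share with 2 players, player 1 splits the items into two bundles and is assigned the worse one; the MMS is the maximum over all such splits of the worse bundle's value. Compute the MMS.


Step 1: Item values = 70, 66, 78
Step 2: Enumerate all 2-bundle partitions and take the smaller bundle:
  Partition 1: {70} vs {66,78} -> bundles 70, 144; min = 70
  Partition 2: {66} vs {70,78} -> bundles 66, 148; min = 66
  Partition 3: {78} vs {70,66} -> bundles 78, 136; min = 78
Step 3: MMS = max(70, 66, 78) = 78

78


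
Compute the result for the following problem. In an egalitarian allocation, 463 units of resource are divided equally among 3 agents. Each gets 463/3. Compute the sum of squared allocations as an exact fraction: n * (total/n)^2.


Step 1: Each agent's share = 463/3
Step 2: Square of each share = (463/3)^2 = 214369/9
Step 3: Sum of squares = 3 * 214369/9 = 214369/3

214369/3


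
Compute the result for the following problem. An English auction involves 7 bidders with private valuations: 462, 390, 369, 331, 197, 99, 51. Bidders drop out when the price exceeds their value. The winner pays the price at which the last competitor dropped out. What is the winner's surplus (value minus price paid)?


Step 1: Identify the highest value: 462
Step 2: Identify the second-highest value: 390
Step 3: The final price = second-highest value = 390
Step 4: Surplus = 462 - 390 = 72

72


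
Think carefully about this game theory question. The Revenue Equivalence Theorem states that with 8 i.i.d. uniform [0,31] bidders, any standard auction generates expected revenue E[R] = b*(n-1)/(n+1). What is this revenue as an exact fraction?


Step 1: By Revenue Equivalence, expected revenue = b*(n-1)/(n+1)
Step 2: Substituting n = 8, b = 31
Step 3: Revenue = 31*(8-1)/(8+1) = 31*7/9
Step 4: Revenue = 217/9

217/9


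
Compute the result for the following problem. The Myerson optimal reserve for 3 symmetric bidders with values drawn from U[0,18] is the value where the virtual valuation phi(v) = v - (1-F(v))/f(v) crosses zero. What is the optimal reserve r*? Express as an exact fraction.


Step 1: For U[0,18], F(v) = v/18 and f(v) = 1/18
Step 2: phi(v) = v - (1 - v/18)/(1/18) = v - (18 - v) = 2v - 18
Step 3: Set phi(r*) = 0: 2r* - 18 = 0
Step 4: r* = 18/2 = 9 (the number of bidders n = 3 does not enter)

9


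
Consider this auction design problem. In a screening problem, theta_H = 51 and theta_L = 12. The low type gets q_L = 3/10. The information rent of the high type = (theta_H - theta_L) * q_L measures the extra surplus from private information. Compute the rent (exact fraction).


Step 1: theta_H - theta_L = 51 - 12 = 39
Step 2: Information rent = (theta_H - theta_L) * q_L
Step 3: = 39 * 3/10
Step 4: = 117/10

117/10


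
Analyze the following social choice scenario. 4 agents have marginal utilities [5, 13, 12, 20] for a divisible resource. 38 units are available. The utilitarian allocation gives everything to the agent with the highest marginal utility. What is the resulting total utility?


Step 1: The marginal utilities are [5, 13, 12, 20]
Step 2: The highest marginal utility is 20
Step 3: All 38 units go to that agent
Step 4: Total utility = 20 * 38 = 760

760


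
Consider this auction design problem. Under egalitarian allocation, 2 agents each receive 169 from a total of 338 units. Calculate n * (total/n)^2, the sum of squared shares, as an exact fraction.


Step 1: Each agent's share = 338/2 = 169
Step 2: Square of each share = (169)^2 = 28561
Step 3: Sum of squares = 2 * 28561 = 57122

57122


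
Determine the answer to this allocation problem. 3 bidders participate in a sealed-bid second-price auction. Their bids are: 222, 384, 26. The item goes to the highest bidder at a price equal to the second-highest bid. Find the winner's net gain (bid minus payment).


Step 1: Sort bids in descending order: 384, 222, 26
Step 2: The winning bid is the highest: 384
Step 3: The payment equals the second-highest bid: 222
Step 4: Surplus = winner's bid - payment = 384 - 222 = 162

162


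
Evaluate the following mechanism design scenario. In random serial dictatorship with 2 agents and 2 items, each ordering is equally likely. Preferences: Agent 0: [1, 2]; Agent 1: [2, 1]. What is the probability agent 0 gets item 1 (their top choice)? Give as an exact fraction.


Step 1: Agent 0 wants item 1
Step 2: There are 2 possible orderings of agents
Step 3: In 2 orderings, agent 0 gets item 1
Step 4: Probability = 2/2 = 1

1


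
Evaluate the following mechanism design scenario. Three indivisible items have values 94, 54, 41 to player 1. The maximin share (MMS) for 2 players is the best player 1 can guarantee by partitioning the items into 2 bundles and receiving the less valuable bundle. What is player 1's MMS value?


Step 1: Item values = 94, 54, 41
Step 2: Enumerate all 2-bundle partitions and take the smaller bundle:
  Partition 1: {94} vs {54,41} -> bundles 94, 95; min = 94
  Partition 2: {54} vs {94,41} -> bundles 54, 135; min = 54
  Partition 3: {41} vs {94,54} -> bundles 41, 148; min = 41
Step 3: MMS = max(94, 54, 41) = 94

94


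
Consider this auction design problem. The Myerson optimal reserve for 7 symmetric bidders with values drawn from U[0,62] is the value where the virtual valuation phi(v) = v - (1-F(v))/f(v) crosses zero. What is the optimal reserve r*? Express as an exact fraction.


Step 1: For U[0,62], F(v) = v/62 and f(v) = 1/62
Step 2: phi(v) = v - (1 - v/62)/(1/62) = v - (62 - v) = 2v - 62
Step 3: Set phi(r*) = 0: 2r* - 62 = 0
Step 4: r* = 62/2 = 31 (the number of bidders n = 7 does not enter)

31


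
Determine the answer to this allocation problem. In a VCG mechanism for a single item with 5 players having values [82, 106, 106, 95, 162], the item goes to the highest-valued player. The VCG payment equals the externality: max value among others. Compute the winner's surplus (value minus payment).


Step 1: The winner is the agent with the highest value: agent 4 with value 162
Step 2: Values of other agents: [82, 106, 106, 95]
Step 3: VCG payment = max of others' values = 106
Step 4: Surplus = 162 - 106 = 56

56


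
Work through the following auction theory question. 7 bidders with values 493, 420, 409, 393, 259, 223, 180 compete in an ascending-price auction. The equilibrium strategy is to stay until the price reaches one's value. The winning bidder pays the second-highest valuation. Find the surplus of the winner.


Step 1: Identify the highest value: 493
Step 2: Identify the second-highest value: 420
Step 3: The final price = second-highest value = 420
Step 4: Surplus = 493 - 420 = 73

73


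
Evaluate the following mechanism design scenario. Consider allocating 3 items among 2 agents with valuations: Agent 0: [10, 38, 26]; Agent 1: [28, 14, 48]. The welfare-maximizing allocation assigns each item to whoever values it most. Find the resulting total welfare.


Step 1: For each item, find the maximum value among all agents.
Step 2: Item 0 -> Agent 1 (value 28)
Step 3: Item 1 -> Agent 0 (value 38)
Step 4: Item 2 -> Agent 1 (value 48)
Step 5: Total welfare = 28 + 38 + 48 = 114

114


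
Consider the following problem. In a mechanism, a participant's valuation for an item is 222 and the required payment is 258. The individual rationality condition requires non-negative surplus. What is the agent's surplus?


Step 1: Surplus = value - payment = 222 - 258 = -36
Step 2: IR is violated (surplus < 0)

-36


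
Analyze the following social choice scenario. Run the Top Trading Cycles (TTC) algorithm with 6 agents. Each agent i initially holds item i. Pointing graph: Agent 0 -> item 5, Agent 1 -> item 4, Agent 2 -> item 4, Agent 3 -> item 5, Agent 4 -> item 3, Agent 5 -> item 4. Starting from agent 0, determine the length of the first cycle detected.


Step 1: Trace the pointer graph from agent 0: 0 -> 5 -> 4 -> 3 -> 5
Step 2: A cycle is detected when we revisit agent 5
Step 3: The cycle is: 5 -> 4 -> 3 -> 5
Step 4: Cycle length = 3

3


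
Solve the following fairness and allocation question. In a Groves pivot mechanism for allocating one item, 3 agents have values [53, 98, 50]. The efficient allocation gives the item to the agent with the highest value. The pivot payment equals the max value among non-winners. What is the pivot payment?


Step 1: The efficient winner is agent 1 with value 98
Step 2: Other agents' values: [53, 50]
Step 3: Pivot payment = max(others) = 53
Step 4: The winner pays 53

53


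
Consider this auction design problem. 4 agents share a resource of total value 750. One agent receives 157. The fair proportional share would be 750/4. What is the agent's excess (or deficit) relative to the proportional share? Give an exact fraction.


Step 1: Proportional share = 750/4 = 375/2
Step 2: Agent's actual allocation = 157
Step 3: Excess = 157 - 375/2 = -61/2

-61/2


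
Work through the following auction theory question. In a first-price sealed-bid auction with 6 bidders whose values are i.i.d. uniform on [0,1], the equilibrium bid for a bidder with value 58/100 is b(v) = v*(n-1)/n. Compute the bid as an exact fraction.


Step 1: The symmetric BNE bidding function is b(v) = v * (n-1) / n
Step 2: Substitute v = 29/50 and n = 6
Step 3: b = 29/50 * 5/6
Step 4: b = 29/60

29/60


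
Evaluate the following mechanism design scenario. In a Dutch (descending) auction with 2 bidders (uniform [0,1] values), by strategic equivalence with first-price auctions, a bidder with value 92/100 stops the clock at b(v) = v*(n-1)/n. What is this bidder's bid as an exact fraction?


Step 1: Dutch auctions are strategically equivalent to first-price auctions
Step 2: The equilibrium bid is b(v) = v*(n-1)/n
Step 3: b = 23/25 * 1/2
Step 4: b = 23/50

23/50


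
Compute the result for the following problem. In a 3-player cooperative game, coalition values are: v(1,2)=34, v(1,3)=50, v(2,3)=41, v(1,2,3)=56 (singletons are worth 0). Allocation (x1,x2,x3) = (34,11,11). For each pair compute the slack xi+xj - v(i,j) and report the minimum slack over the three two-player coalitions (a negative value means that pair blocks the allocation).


Step 1: Slack for coalition (1,2): x1+x2 - v12 = 45 - 34 = 11
Step 2: Slack for coalition (1,3): x1+x3 - v13 = 45 - 50 = -5
Step 3: Slack for coalition (2,3): x2+x3 - v23 = 22 - 41 = -19
Step 4: Minimum slack = min(11, -5, -19) = -19, attained by (2,3); coalition (2,3) can block (slack < 0), so the allocation is not in the core

-19


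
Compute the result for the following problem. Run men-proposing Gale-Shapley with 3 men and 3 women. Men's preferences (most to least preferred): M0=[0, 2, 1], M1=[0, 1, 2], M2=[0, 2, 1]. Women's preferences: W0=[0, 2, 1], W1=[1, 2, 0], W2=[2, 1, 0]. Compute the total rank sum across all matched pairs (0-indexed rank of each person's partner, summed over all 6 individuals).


Step 1: Run Gale-Shapley (men propose, women hold best offer):
  M0 proposes to W0; she accepts
  M1 proposes to W0; rejected
  M1 proposes to W1; she accepts
  M2 proposes to W0; rejected
  M2 proposes to W2; she accepts
Step 2: Final matching: W0-M0, W1-M1, W2-M2
Step 3: 0-indexed ranks (man's rank of his match, then woman's): 0 + 0 + 1 + 0 + 1 + 0
Step 4: Total rank sum = 2

2


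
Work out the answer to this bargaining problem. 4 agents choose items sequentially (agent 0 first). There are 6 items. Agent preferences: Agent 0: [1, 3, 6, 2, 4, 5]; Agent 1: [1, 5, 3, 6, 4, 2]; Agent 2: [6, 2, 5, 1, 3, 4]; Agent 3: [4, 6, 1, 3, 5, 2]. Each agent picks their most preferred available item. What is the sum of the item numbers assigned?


Step 1: Agent 0 picks item 1
Step 2: Agent 1 picks item 5
Step 3: Agent 2 picks item 6
Step 4: Agent 3 picks item 4
Step 5: Sum = 1 + 5 + 6 + 4 = 16

16


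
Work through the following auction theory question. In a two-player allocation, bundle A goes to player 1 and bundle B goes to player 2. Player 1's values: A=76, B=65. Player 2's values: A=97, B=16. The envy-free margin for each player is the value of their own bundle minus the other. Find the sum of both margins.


Step 1: Player 1's margin = v1(A) - v1(B) = 76 - 65 = 11
Step 2: Player 2's margin = v2(B) - v2(A) = 16 - 97 = -81
Step 3: Total margin = 11 + -81 = -70

-70


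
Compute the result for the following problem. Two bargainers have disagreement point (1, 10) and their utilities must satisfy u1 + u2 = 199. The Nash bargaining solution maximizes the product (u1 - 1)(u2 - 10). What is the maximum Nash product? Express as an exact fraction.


Step 1: The Nash solution splits surplus symmetrically above the disagreement point
Step 2: u1 = (total + d1 - d2)/2 = (199 + 1 - 10)/2 = 95
Step 3: u2 = (total - d1 + d2)/2 = (199 - 1 + 10)/2 = 104
Step 4: Nash product = (95 - 1) * (104 - 10)
Step 5: = 94 * 94 = 8836

8836


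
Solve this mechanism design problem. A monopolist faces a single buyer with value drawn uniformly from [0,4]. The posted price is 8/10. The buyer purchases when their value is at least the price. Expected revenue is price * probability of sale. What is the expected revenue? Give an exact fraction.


Step 1: Posted price r = 4/5, value support [0,4]
Step 2: P(v >= r) = (4 - 4/5)/4 = 4/5
Step 3: Expected revenue = r * P(v >= r) = 4/5 * 4/5
Step 4: Revenue = 16/25

16/25


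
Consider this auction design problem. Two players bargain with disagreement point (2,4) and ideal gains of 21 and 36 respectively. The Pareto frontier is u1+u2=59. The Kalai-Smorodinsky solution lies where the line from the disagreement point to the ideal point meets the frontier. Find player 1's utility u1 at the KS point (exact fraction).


Step 1: At the KS point, (u1-d1)/r1 = (u2-d2)/r2 = t and u1+u2 = 59
Step 2: u1 = d1 + r1*t and u2 = d2 + r2*t, so (d1 + r1*t) + (d2 + r2*t) = 59
Step 3: t = (59 - 2 - 4)/(21 + 36) = 53/57
Step 4: u1 = d1 + r1*t = 2 + 21 * 53/57 = 409/19
Step 5: (Check: u2 = d2 + r2*t = 712/19; u1+u2 = 409/19 + 712/19 = 59, on the frontier.)

409/19


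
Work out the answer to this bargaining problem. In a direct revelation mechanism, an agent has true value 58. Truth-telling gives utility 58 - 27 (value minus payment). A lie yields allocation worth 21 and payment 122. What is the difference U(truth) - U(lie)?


Step 1: U(truth) = value - payment = 58 - 27 = 31
Step 2: U(lie) = allocation - payment = 21 - 122 = -101
Step 3: IC gap = 31 - (-101) = 132

132


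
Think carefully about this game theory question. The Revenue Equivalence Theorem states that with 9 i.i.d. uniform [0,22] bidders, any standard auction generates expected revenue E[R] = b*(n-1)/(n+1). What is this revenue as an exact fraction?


Step 1: By Revenue Equivalence, expected revenue = b*(n-1)/(n+1)
Step 2: Substituting n = 9, b = 22
Step 3: Revenue = 22*(9-1)/(9+1) = 22*8/10
Step 4: Revenue = 176/10 = 88/5

88/5


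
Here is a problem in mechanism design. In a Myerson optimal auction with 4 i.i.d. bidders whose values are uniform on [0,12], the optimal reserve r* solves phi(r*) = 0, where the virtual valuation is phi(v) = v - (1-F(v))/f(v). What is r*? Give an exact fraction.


Step 1: For U[0,12], F(v) = v/12 and f(v) = 1/12
Step 2: phi(v) = v - (1 - v/12)/(1/12) = v - (12 - v) = 2v - 12
Step 3: Set phi(r*) = 0: 2r* - 12 = 0
Step 4: r* = 12/2 = 6 (the number of bidders n = 4 does not enter)

6


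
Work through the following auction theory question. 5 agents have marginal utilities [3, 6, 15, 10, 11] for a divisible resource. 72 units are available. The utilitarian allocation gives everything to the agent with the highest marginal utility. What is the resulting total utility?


Step 1: The marginal utilities are [3, 6, 15, 10, 11]
Step 2: The highest marginal utility is 15
Step 3: All 72 units go to that agent
Step 4: Total utility = 15 * 72 = 1080

1080


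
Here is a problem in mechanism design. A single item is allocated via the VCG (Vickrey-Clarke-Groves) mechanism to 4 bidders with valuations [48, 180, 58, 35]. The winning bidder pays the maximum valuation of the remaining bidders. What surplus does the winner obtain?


Step 1: The winner is the agent with the highest value: agent 1 with value 180
Step 2: Values of other agents: [48, 58, 35]
Step 3: VCG payment = max of others' values = 58
Step 4: Surplus = 180 - 58 = 122

122


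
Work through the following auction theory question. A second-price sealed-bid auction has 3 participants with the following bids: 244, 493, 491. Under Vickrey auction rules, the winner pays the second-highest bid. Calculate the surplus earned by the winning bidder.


Step 1: Sort bids in descending order: 493, 491, 244
Step 2: The winning bid is the highest: 493
Step 3: The payment equals the second-highest bid: 491
Step 4: Surplus = winner's bid - payment = 493 - 491 = 2

2


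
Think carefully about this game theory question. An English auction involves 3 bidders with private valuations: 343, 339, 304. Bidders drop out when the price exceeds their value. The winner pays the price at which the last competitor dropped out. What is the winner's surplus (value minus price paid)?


Step 1: Identify the highest value: 343
Step 2: Identify the second-highest value: 339
Step 3: The final price = second-highest value = 339
Step 4: Surplus = 343 - 339 = 4

4


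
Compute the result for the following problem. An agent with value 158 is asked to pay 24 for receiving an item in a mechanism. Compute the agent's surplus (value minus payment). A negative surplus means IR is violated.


Step 1: Surplus = value - payment = 158 - 24 = 134
Step 2: IR is satisfied (surplus >= 0)

134


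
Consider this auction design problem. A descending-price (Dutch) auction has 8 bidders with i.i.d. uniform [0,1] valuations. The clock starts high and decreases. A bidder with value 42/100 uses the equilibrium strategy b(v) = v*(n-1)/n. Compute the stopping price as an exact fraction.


Step 1: Dutch auctions are strategically equivalent to first-price auctions
Step 2: The equilibrium bid is b(v) = v*(n-1)/n
Step 3: b = 21/50 * 7/8
Step 4: b = 147/400

147/400


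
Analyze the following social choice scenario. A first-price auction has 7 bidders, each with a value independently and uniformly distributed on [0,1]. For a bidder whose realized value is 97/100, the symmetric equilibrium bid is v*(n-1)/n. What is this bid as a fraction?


Step 1: The symmetric BNE bidding function is b(v) = v * (n-1) / n
Step 2: Substitute v = 97/100 and n = 7
Step 3: b = 97/100 * 6/7
Step 4: b = 291/350

291/350
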